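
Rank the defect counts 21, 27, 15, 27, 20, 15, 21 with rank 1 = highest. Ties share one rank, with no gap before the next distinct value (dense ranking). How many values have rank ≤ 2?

Sorted (descending): 27, 27, 21, 21, 20, 15, 15
The 2 values of 27 share dense rank 1.
The 2 values of 21 share dense rank 2.
The 2 values of 15 share dense rank 4.
Remaining distinct values take the next consecutive integers.
Ranks ≤ 2: {1, 1, 2, 2} → 4 values.

4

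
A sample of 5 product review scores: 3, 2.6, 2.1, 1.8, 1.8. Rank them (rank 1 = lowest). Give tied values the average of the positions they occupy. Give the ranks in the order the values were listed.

5, 4, 3, 1.5, 1.5

Sorted (ascending): 1.8, 1.8, 2.1, 2.6, 3
The 2 values of 1.8 occupy positions 1–2 → average rank (1+2)/2 = 1.5.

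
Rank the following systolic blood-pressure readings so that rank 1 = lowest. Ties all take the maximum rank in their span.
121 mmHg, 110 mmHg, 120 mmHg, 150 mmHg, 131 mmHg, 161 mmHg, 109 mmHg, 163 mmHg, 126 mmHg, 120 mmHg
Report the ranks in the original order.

Sorted (ascending): 109, 110, 120, 120, 121, 126, 131, 150, 161, 163
The 2 values of 120 occupy positions 3–4 → each gets rank 4.

5, 2, 4, 8, 7, 9, 1, 10, 6, 4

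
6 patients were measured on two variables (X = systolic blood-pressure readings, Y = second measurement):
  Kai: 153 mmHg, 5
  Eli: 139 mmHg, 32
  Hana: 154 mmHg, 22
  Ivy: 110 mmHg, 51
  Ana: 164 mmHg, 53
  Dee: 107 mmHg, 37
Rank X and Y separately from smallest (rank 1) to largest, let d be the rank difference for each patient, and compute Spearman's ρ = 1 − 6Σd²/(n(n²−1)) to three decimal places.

Ranks of variable 1: 4, 3, 5, 2, 6, 1
Ranks of variable 2: 1, 3, 2, 5, 6, 4
d = r₁ − r₂: 3, 0, 3, -3, 0, -3
d²: 9, 0, 9, 9, 0, 9; Σd² = 36
ρ = 1 − 6·36/(6·35) = 1 − 216/210 = -0.029

-0.029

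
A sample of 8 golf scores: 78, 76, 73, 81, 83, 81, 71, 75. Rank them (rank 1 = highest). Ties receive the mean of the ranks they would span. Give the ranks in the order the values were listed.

4, 5, 7, 2.5, 1, 2.5, 8, 6

Sorted (descending): 83, 81, 81, 78, 76, 75, 73, 71
The 2 values of 81 occupy positions 2–3 → average rank (2+3)/2 = 2.5.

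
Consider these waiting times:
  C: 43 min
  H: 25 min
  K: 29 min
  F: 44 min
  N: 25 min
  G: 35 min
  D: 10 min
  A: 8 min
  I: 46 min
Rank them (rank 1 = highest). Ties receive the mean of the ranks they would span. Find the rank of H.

6.5

Sorted (descending): 46, 44, 43, 35, 29, 25, 25, 10, 8
The 2 values of 25 occupy positions 6–7 → average rank (6+7)/2 = 6.5.
H has value 25 min → rank 6.5.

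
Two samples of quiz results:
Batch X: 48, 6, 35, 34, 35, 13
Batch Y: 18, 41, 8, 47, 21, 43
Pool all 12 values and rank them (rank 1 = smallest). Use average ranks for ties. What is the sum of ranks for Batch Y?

Sorted (ascending): 6, 8, 13, 18, 21, 34, 35, 35, 41, 43, 47, 48
The 2 values of 35 occupy positions 7–8 → average rank (7+8)/2 = 7.5.
Batch Y values → pooled ranks: 18→4, 41→9, 8→2, 47→11, 21→5, 43→10
Rank sum = 4 + 9 + 2 + 11 + 5 + 10 = 41

41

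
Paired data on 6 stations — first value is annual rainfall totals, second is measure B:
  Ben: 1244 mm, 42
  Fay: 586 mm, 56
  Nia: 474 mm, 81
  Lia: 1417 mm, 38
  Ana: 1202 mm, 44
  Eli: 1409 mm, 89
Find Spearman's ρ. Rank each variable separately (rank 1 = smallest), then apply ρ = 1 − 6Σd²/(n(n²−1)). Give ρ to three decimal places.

Ranks of variable 1: 4, 2, 1, 6, 3, 5
Ranks of variable 2: 2, 4, 5, 1, 3, 6
d = r₁ − r₂: 2, -2, -4, 5, 0, -1
d²: 4, 4, 16, 25, 0, 1; Σd² = 50
ρ = 1 − 6·50/(6·35) = 1 − 300/210 = -0.429

-0.429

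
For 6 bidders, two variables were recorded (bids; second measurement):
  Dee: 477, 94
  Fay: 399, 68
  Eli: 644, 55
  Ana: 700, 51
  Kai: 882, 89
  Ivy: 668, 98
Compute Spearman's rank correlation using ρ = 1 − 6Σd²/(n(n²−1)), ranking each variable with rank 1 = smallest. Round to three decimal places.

Ranks of variable 1: 2, 1, 3, 5, 6, 4
Ranks of variable 2: 5, 3, 2, 1, 4, 6
d = r₁ − r₂: -3, -2, 1, 4, 2, -2
d²: 9, 4, 1, 16, 4, 4; Σd² = 38
ρ = 1 − 6·38/(6·35) = 1 − 228/210 = -0.086

-0.086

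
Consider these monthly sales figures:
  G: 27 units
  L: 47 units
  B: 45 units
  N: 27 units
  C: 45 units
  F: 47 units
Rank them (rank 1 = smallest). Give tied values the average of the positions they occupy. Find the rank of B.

Sorted (ascending): 27, 27, 45, 45, 47, 47
The 2 values of 27 occupy positions 1–2 → average rank (1+2)/2 = 1.5.
The 2 values of 45 occupy positions 3–4 → average rank (3+4)/2 = 3.5.
The 2 values of 47 occupy positions 5–6 → average rank (5+6)/2 = 5.5.
B has value 45 units → rank 3.5.

3.5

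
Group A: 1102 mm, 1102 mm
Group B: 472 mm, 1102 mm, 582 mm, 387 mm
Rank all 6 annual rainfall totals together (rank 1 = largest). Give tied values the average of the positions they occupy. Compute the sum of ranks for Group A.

4

Sorted (descending): 1102, 1102, 1102, 582, 472, 387
The 3 values of 1102 occupy positions 1–3 → average rank 2.
Group A values → pooled ranks: 1102→2, 1102→2
Rank sum = 2 + 2 = 4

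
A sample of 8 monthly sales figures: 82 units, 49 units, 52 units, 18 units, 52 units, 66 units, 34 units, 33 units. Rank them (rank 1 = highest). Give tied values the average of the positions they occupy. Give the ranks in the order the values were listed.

Sorted (descending): 82, 66, 52, 52, 49, 34, 33, 18
The 2 values of 52 occupy positions 3–4 → average rank (3+4)/2 = 3.5.

1, 5, 3.5, 8, 3.5, 2, 6, 7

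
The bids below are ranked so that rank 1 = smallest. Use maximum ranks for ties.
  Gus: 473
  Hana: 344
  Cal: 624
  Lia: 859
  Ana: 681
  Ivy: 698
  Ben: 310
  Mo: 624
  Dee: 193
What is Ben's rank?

2

Sorted (ascending): 193, 310, 344, 473, 624, 624, 681, 698, 859
The 2 values of 624 occupy positions 5–6 → each gets rank 6.
Ben has value 310 → rank 2.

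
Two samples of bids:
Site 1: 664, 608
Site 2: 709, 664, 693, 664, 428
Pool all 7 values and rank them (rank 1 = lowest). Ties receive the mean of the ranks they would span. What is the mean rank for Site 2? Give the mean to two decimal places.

Sorted (ascending): 428, 608, 664, 664, 664, 693, 709
The 3 values of 664 occupy positions 3–5 → average rank 4.
Site 2 values → pooled ranks: 709→7, 664→4, 693→6, 664→4, 428→1
Mean rank = (7 + 4 + 6 + 4 + 1) / 5 = 4.40

4.40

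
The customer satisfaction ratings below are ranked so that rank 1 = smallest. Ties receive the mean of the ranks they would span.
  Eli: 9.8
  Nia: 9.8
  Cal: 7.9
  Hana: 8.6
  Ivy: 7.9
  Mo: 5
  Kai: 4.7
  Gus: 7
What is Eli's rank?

Sorted (ascending): 4.7, 5, 7, 7.9, 7.9, 8.6, 9.8, 9.8
The 2 values of 7.9 occupy positions 4–5 → average rank (4+5)/2 = 4.5.
The 2 values of 9.8 occupy positions 7–8 → average rank (7+8)/2 = 7.5.
Eli has value 9.8 → rank 7.5.

7.5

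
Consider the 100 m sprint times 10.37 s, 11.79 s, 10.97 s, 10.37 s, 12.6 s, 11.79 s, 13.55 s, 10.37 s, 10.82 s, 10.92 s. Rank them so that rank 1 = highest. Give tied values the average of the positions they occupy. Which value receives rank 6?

Sorted (descending): 13.55, 12.6, 11.79, 11.79, 10.97, 10.92, 10.82, 10.37, 10.37, 10.37
The 2 values of 11.79 occupy positions 3–4 → average rank (3+4)/2 = 3.5.
The 3 values of 10.37 occupy positions 8–10 → average rank 9.
Rank 6 → value 10.92.

10.92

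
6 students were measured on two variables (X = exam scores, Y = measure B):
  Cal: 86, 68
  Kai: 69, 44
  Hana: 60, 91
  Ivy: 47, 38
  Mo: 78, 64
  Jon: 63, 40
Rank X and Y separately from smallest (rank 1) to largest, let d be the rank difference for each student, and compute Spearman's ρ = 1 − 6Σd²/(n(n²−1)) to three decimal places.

0.429

Ranks of variable 1: 6, 4, 2, 1, 5, 3
Ranks of variable 2: 5, 3, 6, 1, 4, 2
d = r₁ − r₂: 1, 1, -4, 0, 1, 1
d²: 1, 1, 16, 0, 1, 1; Σd² = 20
ρ = 1 − 6·20/(6·35) = 1 − 120/210 = 0.429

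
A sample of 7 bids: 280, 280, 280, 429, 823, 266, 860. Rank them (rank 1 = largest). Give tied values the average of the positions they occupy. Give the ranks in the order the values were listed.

Sorted (descending): 860, 823, 429, 280, 280, 280, 266
The 3 values of 280 occupy positions 4–6 → average rank 5.

5, 5, 5, 3, 2, 7, 1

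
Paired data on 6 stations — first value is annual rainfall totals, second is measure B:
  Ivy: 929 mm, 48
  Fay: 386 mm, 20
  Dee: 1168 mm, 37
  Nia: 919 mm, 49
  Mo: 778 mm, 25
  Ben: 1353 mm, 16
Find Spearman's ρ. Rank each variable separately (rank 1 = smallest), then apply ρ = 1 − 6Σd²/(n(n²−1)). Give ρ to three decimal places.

-0.086

Ranks of variable 1: 4, 1, 5, 3, 2, 6
Ranks of variable 2: 5, 2, 4, 6, 3, 1
d = r₁ − r₂: -1, -1, 1, -3, -1, 5
d²: 1, 1, 1, 9, 1, 25; Σd² = 38
ρ = 1 − 6·38/(6·35) = 1 − 228/210 = -0.086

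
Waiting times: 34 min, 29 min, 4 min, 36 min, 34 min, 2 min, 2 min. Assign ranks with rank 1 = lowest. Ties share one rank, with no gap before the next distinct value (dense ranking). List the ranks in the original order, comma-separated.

4, 3, 2, 5, 4, 1, 1

Sorted (ascending): 2, 2, 4, 29, 34, 34, 36
The 2 values of 2 share dense rank 1.
The 2 values of 34 share dense rank 4.
Remaining distinct values take the next consecutive integers.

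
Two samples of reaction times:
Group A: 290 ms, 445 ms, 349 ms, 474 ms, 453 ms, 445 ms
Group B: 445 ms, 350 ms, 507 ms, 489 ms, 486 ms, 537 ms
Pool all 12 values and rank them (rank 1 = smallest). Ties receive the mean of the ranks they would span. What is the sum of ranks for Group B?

50

Sorted (ascending): 290, 349, 350, 445, 445, 445, 453, 474, 486, 489, 507, 537
The 3 values of 445 occupy positions 4–6 → average rank 5.
Group B values → pooled ranks: 445→5, 350→3, 507→11, 489→10, 486→9, 537→12
Rank sum = 5 + 3 + 11 + 10 + 9 + 12 = 50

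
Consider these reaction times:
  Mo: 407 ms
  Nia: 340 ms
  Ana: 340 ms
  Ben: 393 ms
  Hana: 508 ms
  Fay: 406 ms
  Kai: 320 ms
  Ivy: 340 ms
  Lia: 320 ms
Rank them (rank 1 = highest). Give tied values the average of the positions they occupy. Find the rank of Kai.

Sorted (descending): 508, 407, 406, 393, 340, 340, 340, 320, 320
The 3 values of 340 occupy positions 5–7 → average rank 6.
The 2 values of 320 occupy positions 8–9 → average rank (8+9)/2 = 8.5.
Kai has value 320 ms → rank 8.5.

8.5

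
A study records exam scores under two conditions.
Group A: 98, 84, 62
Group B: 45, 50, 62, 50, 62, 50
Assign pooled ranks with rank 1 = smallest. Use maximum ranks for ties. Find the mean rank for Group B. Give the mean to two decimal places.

Sorted (ascending): 45, 50, 50, 50, 62, 62, 62, 84, 98
The 3 values of 50 occupy positions 2–4 → each gets rank 4.
The 3 values of 62 occupy positions 5–7 → each gets rank 7.
Group B values → pooled ranks: 45→1, 50→4, 62→7, 50→4, 62→7, 50→4
Mean rank = (1 + 4 + 7 + 4 + 7 + 4) / 6 = 4.50

4.50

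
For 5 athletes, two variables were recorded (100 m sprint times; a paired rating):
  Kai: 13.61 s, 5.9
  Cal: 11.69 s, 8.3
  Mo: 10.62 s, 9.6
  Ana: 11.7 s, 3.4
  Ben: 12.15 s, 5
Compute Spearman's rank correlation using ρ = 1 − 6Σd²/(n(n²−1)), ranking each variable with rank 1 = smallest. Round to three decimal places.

Ranks of variable 1: 5, 2, 1, 3, 4
Ranks of variable 2: 3, 4, 5, 1, 2
d = r₁ − r₂: 2, -2, -4, 2, 2
d²: 4, 4, 16, 4, 4; Σd² = 32
ρ = 1 − 6·32/(5·24) = 1 − 192/120 = -0.600

-0.600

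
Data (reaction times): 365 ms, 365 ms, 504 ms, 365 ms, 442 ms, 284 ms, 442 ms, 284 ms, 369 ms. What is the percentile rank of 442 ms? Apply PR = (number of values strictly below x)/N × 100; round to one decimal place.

N = 9.
Strictly below 442: 6. Equal to 442: 2.
PR = 6/9 × 100 = 66.7

66.7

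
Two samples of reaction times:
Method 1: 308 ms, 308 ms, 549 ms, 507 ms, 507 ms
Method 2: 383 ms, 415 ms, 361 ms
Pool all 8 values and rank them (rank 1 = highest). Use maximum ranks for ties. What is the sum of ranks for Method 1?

Sorted (descending): 549, 507, 507, 415, 383, 361, 308, 308
The 2 values of 507 occupy positions 2–3 → each gets rank 3.
The 2 values of 308 occupy positions 7–8 → each gets rank 8.
Method 1 values → pooled ranks: 308→8, 308→8, 549→1, 507→3, 507→3
Rank sum = 8 + 8 + 1 + 3 + 3 = 23

23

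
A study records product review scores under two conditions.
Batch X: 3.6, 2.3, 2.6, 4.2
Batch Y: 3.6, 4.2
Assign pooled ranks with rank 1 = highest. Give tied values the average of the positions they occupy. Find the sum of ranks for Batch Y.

Sorted (descending): 4.2, 4.2, 3.6, 3.6, 2.6, 2.3
The 2 values of 4.2 occupy positions 1–2 → average rank (1+2)/2 = 1.5.
The 2 values of 3.6 occupy positions 3–4 → average rank (3+4)/2 = 3.5.
Batch Y values → pooled ranks: 3.6→3.5, 4.2→1.5
Rank sum = 3.5 + 1.5 = 5

5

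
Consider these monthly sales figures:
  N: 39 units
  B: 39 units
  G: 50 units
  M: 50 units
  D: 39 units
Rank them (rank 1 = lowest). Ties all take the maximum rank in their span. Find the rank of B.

3

Sorted (ascending): 39, 39, 39, 50, 50
The 3 values of 39 occupy positions 1–3 → each gets rank 3.
The 2 values of 50 occupy positions 4–5 → each gets rank 5.
B has value 39 units → rank 3.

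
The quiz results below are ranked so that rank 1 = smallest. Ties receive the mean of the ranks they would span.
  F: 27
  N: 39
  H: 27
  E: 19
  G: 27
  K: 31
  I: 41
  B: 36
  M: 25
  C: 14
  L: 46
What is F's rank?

5

Sorted (ascending): 14, 19, 25, 27, 27, 27, 31, 36, 39, 41, 46
The 3 values of 27 occupy positions 4–6 → average rank 5.
F has value 27 → rank 5.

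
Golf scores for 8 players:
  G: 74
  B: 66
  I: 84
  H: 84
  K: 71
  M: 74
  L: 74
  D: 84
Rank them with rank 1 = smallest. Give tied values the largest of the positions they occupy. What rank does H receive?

8

Sorted (ascending): 66, 71, 74, 74, 74, 84, 84, 84
The 3 values of 74 occupy positions 3–5 → each gets rank 5.
The 3 values of 84 occupy positions 6–8 → each gets rank 8.
H has value 84 → rank 8.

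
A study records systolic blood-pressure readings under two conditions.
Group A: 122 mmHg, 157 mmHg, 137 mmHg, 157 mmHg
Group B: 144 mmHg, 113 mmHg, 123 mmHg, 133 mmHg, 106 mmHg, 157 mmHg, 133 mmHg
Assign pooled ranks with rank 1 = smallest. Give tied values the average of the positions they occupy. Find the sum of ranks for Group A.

30

Sorted (ascending): 106, 113, 122, 123, 133, 133, 137, 144, 157, 157, 157
The 2 values of 133 occupy positions 5–6 → average rank (5+6)/2 = 5.5.
The 3 values of 157 occupy positions 9–11 → average rank 10.
Group A values → pooled ranks: 122→3, 157→10, 137→7, 157→10
Rank sum = 3 + 10 + 7 + 10 = 30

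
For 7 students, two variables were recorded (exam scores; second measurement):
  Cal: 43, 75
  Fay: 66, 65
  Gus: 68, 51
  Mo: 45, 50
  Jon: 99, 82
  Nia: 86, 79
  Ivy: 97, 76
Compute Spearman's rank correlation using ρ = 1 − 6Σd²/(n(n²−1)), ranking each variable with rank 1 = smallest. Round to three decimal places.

0.714

Ranks of variable 1: 1, 3, 4, 2, 7, 5, 6
Ranks of variable 2: 4, 3, 2, 1, 7, 6, 5
d = r₁ − r₂: -3, 0, 2, 1, 0, -1, 1
d²: 9, 0, 4, 1, 0, 1, 1; Σd² = 16
ρ = 1 − 6·16/(7·48) = 1 − 96/336 = 0.714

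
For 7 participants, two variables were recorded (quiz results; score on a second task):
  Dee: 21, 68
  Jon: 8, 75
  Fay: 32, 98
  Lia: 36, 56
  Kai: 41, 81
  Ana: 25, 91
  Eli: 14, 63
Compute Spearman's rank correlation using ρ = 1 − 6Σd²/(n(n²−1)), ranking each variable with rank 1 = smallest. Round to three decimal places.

Ranks of variable 1: 3, 1, 5, 6, 7, 4, 2
Ranks of variable 2: 3, 4, 7, 1, 5, 6, 2
d = r₁ − r₂: 0, -3, -2, 5, 2, -2, 0
d²: 0, 9, 4, 25, 4, 4, 0; Σd² = 46
ρ = 1 − 6·46/(7·48) = 1 − 276/336 = 0.179

0.179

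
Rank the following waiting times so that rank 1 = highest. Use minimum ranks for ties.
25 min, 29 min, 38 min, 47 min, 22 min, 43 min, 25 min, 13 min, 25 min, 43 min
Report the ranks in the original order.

6, 5, 4, 1, 9, 2, 6, 10, 6, 2

Sorted (descending): 47, 43, 43, 38, 29, 25, 25, 25, 22, 13
The 2 values of 43 occupy positions 2–3 → each gets rank 2.
The 3 values of 25 occupy positions 6–8 → each gets rank 6.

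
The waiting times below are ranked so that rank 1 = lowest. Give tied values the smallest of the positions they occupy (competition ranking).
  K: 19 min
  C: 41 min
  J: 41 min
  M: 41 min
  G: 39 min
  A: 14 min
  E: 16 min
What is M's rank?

Sorted (ascending): 14, 16, 19, 39, 41, 41, 41
The 3 values of 41 occupy positions 5–7 → each gets rank 5.
M has value 41 min → rank 5.

5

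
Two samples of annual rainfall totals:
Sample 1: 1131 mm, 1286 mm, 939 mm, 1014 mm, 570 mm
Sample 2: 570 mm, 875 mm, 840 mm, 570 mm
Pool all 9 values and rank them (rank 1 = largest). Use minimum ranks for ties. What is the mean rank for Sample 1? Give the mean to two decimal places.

3.40

Sorted (descending): 1286, 1131, 1014, 939, 875, 840, 570, 570, 570
The 3 values of 570 occupy positions 7–9 → each gets rank 7.
Sample 1 values → pooled ranks: 1131→2, 1286→1, 939→4, 1014→3, 570→7
Mean rank = (2 + 1 + 4 + 3 + 7) / 5 = 3.40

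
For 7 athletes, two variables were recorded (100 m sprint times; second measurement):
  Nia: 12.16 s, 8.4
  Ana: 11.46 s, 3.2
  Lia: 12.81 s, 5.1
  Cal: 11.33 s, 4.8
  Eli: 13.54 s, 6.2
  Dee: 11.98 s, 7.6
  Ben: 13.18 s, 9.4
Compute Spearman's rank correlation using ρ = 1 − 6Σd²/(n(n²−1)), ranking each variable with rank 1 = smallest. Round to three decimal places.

0.571

Ranks of variable 1: 4, 2, 5, 1, 7, 3, 6
Ranks of variable 2: 6, 1, 3, 2, 4, 5, 7
d = r₁ − r₂: -2, 1, 2, -1, 3, -2, -1
d²: 4, 1, 4, 1, 9, 4, 1; Σd² = 24
ρ = 1 − 6·24/(7·48) = 1 − 144/336 = 0.571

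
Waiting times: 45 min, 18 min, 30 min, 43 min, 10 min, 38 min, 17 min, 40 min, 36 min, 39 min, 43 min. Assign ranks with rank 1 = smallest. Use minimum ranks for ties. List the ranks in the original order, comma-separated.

Sorted (ascending): 10, 17, 18, 30, 36, 38, 39, 40, 43, 43, 45
The 2 values of 43 occupy positions 9–10 → each gets rank 9.

11, 3, 4, 9, 1, 6, 2, 8, 5, 7, 9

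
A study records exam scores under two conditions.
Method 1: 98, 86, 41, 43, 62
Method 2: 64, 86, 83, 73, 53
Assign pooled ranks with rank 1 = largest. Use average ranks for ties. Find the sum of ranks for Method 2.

Sorted (descending): 98, 86, 86, 83, 73, 64, 62, 53, 43, 41
The 2 values of 86 occupy positions 2–3 → average rank (2+3)/2 = 2.5.
Method 2 values → pooled ranks: 64→6, 86→2.5, 83→4, 73→5, 53→8
Rank sum = 6 + 2.5 + 4 + 5 + 8 = 25.5

25.5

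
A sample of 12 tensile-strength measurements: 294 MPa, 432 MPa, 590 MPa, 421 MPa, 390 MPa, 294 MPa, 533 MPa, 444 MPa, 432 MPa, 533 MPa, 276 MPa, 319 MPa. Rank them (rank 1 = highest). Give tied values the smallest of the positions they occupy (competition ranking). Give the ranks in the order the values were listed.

Sorted (descending): 590, 533, 533, 444, 432, 432, 421, 390, 319, 294, 294, 276
The 2 values of 533 occupy positions 2–3 → each gets rank 2.
The 2 values of 432 occupy positions 5–6 → each gets rank 5.
The 2 values of 294 occupy positions 10–11 → each gets rank 10.

10, 5, 1, 7, 8, 10, 2, 4, 5, 2, 12, 9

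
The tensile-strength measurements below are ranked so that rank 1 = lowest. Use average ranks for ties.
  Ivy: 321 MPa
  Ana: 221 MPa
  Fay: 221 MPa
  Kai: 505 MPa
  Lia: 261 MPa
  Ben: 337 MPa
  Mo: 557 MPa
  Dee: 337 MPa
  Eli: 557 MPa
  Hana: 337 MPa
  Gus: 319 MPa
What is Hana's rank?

Sorted (ascending): 221, 221, 261, 319, 321, 337, 337, 337, 505, 557, 557
The 2 values of 221 occupy positions 1–2 → average rank (1+2)/2 = 1.5.
The 3 values of 337 occupy positions 6–8 → average rank 7.
The 2 values of 557 occupy positions 10–11 → average rank (10+11)/2 = 10.5.
Hana has value 337 MPa → rank 7.

7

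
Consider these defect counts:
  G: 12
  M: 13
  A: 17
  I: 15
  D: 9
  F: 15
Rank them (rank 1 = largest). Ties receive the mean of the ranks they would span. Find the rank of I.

Sorted (descending): 17, 15, 15, 13, 12, 9
The 2 values of 15 occupy positions 2–3 → average rank (2+3)/2 = 2.5.
I has value 15 → rank 2.5.

2.5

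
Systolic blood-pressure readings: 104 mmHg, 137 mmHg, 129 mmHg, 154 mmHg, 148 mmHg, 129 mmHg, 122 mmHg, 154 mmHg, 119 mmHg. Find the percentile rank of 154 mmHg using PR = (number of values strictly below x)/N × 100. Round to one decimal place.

N = 9.
Strictly below 154: 7. Equal to 154: 2.
PR = 7/9 × 100 = 77.8

77.8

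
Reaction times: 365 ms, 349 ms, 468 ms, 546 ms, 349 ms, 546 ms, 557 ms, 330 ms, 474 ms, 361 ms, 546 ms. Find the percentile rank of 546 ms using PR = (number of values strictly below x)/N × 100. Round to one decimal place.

63.6

N = 11.
Strictly below 546: 7. Equal to 546: 3.
PR = 7/11 × 100 = 63.6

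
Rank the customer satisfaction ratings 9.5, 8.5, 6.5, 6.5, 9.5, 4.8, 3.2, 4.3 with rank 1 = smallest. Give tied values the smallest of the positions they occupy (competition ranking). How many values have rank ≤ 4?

Sorted (ascending): 3.2, 4.3, 4.8, 6.5, 6.5, 8.5, 9.5, 9.5
The 2 values of 6.5 occupy positions 4–5 → each gets rank 4.
The 2 values of 9.5 occupy positions 7–8 → each gets rank 7.
Ranks ≤ 4: {1, 2, 3, 4, 4} → 5 values.

5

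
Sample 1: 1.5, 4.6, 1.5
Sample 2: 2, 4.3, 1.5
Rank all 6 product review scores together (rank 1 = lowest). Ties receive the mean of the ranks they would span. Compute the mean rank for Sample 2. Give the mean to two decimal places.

3.67

Sorted (ascending): 1.5, 1.5, 1.5, 2, 4.3, 4.6
The 3 values of 1.5 occupy positions 1–3 → average rank 2.
Sample 2 values → pooled ranks: 2→4, 4.3→5, 1.5→2
Mean rank = (4 + 5 + 2) / 3 = 3.67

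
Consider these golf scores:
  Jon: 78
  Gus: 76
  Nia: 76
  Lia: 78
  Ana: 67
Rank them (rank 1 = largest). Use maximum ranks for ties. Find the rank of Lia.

Sorted (descending): 78, 78, 76, 76, 67
The 2 values of 78 occupy positions 1–2 → each gets rank 2.
The 2 values of 76 occupy positions 3–4 → each gets rank 4.
Lia has value 78 → rank 2.

2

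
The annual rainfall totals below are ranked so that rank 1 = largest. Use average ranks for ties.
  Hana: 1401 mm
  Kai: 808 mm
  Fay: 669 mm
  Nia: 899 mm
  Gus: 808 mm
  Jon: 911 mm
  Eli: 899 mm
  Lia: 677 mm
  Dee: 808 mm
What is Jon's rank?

2

Sorted (descending): 1401, 911, 899, 899, 808, 808, 808, 677, 669
The 2 values of 899 occupy positions 3–4 → average rank (3+4)/2 = 3.5.
The 3 values of 808 occupy positions 5–7 → average rank 6.
Jon has value 911 mm → rank 2.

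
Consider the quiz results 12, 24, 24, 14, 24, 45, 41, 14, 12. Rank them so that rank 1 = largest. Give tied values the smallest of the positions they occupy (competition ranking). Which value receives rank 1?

45

Sorted (descending): 45, 41, 24, 24, 24, 14, 14, 12, 12
The 3 values of 24 occupy positions 3–5 → each gets rank 3.
The 2 values of 14 occupy positions 6–7 → each gets rank 6.
The 2 values of 12 occupy positions 8–9 → each gets rank 8.
Rank 1 → value 45.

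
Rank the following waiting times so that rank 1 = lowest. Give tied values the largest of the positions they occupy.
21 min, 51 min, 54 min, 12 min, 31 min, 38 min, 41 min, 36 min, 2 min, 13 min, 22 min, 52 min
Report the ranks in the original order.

Sorted (ascending): 2, 12, 13, 21, 22, 31, 36, 38, 41, 51, 52, 54
No ties — each value takes its position as its rank.

4, 10, 12, 2, 6, 8, 9, 7, 1, 3, 5, 11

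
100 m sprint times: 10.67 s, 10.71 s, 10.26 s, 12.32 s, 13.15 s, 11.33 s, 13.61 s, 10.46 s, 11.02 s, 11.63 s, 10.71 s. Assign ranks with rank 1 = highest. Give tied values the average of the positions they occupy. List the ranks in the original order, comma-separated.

9, 7.5, 11, 3, 2, 5, 1, 10, 6, 4, 7.5

Sorted (descending): 13.61, 13.15, 12.32, 11.63, 11.33, 11.02, 10.71, 10.71, 10.67, 10.46, 10.26
The 2 values of 10.71 occupy positions 7–8 → average rank (7+8)/2 = 7.5.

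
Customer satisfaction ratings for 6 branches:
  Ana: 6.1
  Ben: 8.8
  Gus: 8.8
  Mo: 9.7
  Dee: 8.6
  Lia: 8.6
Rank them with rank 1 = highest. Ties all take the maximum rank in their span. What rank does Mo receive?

Sorted (descending): 9.7, 8.8, 8.8, 8.6, 8.6, 6.1
The 2 values of 8.8 occupy positions 2–3 → each gets rank 3.
The 2 values of 8.6 occupy positions 4–5 → each gets rank 5.
Mo has value 9.7 → rank 1.

1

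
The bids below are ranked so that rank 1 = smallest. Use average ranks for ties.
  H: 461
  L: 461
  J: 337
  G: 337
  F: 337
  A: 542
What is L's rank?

Sorted (ascending): 337, 337, 337, 461, 461, 542
The 3 values of 337 occupy positions 1–3 → average rank 2.
The 2 values of 461 occupy positions 4–5 → average rank (4+5)/2 = 4.5.
L has value 461 → rank 4.5.

4.5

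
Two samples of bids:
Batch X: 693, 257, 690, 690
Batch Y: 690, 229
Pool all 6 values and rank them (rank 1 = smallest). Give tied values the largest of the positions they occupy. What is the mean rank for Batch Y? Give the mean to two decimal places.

Sorted (ascending): 229, 257, 690, 690, 690, 693
The 3 values of 690 occupy positions 3–5 → each gets rank 5.
Batch Y values → pooled ranks: 690→5, 229→1
Mean rank = (5 + 1) / 2 = 3.00

3.00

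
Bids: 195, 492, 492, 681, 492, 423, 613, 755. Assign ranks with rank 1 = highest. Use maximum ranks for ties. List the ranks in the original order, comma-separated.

8, 6, 6, 2, 6, 7, 3, 1

Sorted (descending): 755, 681, 613, 492, 492, 492, 423, 195
The 3 values of 492 occupy positions 4–6 → each gets rank 6.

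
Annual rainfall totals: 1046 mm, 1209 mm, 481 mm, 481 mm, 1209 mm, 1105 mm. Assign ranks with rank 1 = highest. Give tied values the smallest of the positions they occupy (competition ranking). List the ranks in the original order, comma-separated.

4, 1, 5, 5, 1, 3

Sorted (descending): 1209, 1209, 1105, 1046, 481, 481
The 2 values of 1209 occupy positions 1–2 → each gets rank 1.
The 2 values of 481 occupy positions 5–6 → each gets rank 5.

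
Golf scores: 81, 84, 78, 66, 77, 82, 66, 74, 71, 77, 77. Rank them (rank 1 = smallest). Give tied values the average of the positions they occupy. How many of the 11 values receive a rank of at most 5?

4

Sorted (ascending): 66, 66, 71, 74, 77, 77, 77, 78, 81, 82, 84
The 2 values of 66 occupy positions 1–2 → average rank (1+2)/2 = 1.5.
The 3 values of 77 occupy positions 5–7 → average rank 6.
Ranks ≤ 5: {1.5, 1.5, 3, 4} → 4 values.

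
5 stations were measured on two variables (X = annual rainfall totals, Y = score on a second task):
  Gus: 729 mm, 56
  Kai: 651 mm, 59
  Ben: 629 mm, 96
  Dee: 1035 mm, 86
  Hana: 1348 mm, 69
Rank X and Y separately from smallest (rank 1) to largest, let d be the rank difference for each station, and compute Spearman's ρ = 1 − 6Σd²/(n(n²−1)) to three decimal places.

-0.200

Ranks of variable 1: 3, 2, 1, 4, 5
Ranks of variable 2: 1, 2, 5, 4, 3
d = r₁ − r₂: 2, 0, -4, 0, 2
d²: 4, 0, 16, 0, 4; Σd² = 24
ρ = 1 − 6·24/(5·24) = 1 − 144/120 = -0.200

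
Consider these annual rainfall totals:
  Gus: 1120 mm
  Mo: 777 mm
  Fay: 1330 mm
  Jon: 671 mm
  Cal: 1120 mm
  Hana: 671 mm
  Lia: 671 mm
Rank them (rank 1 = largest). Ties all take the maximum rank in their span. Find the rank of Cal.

Sorted (descending): 1330, 1120, 1120, 777, 671, 671, 671
The 2 values of 1120 occupy positions 2–3 → each gets rank 3.
The 3 values of 671 occupy positions 5–7 → each gets rank 7.
Cal has value 1120 mm → rank 3.

3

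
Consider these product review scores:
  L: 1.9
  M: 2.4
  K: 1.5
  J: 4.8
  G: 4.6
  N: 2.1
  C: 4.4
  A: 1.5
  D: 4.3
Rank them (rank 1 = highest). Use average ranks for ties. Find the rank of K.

Sorted (descending): 4.8, 4.6, 4.4, 4.3, 2.4, 2.1, 1.9, 1.5, 1.5
The 2 values of 1.5 occupy positions 8–9 → average rank (8+9)/2 = 8.5.
K has value 1.5 → rank 8.5.

8.5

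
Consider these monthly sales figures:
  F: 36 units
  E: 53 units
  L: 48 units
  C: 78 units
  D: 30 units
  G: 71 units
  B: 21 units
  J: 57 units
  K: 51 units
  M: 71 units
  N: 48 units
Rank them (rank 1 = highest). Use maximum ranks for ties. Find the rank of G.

3

Sorted (descending): 78, 71, 71, 57, 53, 51, 48, 48, 36, 30, 21
The 2 values of 71 occupy positions 2–3 → each gets rank 3.
The 2 values of 48 occupy positions 7–8 → each gets rank 8.
G has value 71 units → rank 3.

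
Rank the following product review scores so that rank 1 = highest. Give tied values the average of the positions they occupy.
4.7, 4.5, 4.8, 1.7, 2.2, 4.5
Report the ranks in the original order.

2, 3.5, 1, 6, 5, 3.5

Sorted (descending): 4.8, 4.7, 4.5, 4.5, 2.2, 1.7
The 2 values of 4.5 occupy positions 3–4 → average rank (3+4)/2 = 3.5.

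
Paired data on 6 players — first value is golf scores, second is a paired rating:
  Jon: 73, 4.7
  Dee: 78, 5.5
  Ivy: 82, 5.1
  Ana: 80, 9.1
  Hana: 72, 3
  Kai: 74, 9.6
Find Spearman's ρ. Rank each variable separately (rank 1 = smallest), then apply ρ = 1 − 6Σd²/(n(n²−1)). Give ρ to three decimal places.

Ranks of variable 1: 2, 4, 6, 5, 1, 3
Ranks of variable 2: 2, 4, 3, 5, 1, 6
d = r₁ − r₂: 0, 0, 3, 0, 0, -3
d²: 0, 0, 9, 0, 0, 9; Σd² = 18
ρ = 1 − 6·18/(6·35) = 1 − 108/210 = 0.486

0.486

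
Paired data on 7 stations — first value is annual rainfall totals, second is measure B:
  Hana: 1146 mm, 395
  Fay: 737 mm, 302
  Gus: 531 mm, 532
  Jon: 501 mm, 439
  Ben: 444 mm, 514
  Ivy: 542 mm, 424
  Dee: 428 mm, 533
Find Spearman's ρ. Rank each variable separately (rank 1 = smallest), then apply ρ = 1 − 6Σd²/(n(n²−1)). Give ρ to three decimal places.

Ranks of variable 1: 7, 6, 4, 3, 2, 5, 1
Ranks of variable 2: 2, 1, 6, 4, 5, 3, 7
d = r₁ − r₂: 5, 5, -2, -1, -3, 2, -6
d²: 25, 25, 4, 1, 9, 4, 36; Σd² = 104
ρ = 1 − 6·104/(7·48) = 1 − 624/336 = -0.857

-0.857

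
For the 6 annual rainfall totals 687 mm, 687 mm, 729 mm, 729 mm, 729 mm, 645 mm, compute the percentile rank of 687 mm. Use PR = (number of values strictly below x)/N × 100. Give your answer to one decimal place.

N = 6.
Strictly below 687: 1. Equal to 687: 2.
PR = 1/6 × 100 = 16.7

16.7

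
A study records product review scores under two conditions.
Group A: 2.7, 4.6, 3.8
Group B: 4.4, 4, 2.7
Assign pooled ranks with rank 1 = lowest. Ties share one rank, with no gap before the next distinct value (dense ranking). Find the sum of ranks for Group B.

Sorted (ascending): 2.7, 2.7, 3.8, 4, 4.4, 4.6
The 2 values of 2.7 share dense rank 1.
Remaining distinct values take the next consecutive integers.
Group B values → pooled ranks: 4.4→4, 4→3, 2.7→1
Rank sum = 4 + 3 + 1 = 8

8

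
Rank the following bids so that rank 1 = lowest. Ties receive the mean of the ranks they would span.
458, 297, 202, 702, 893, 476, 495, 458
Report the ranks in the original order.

Sorted (ascending): 202, 297, 458, 458, 476, 495, 702, 893
The 2 values of 458 occupy positions 3–4 → average rank (3+4)/2 = 3.5.

3.5, 2, 1, 7, 8, 5, 6, 3.5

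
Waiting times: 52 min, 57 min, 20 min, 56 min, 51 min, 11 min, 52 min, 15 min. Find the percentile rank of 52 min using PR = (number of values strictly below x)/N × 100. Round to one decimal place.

N = 8.
Strictly below 52: 4. Equal to 52: 2.
PR = 4/8 × 100 = 50.0

50.0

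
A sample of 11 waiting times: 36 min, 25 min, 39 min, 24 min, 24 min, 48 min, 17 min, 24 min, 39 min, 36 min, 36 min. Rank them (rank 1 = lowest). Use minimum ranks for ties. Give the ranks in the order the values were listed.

Sorted (ascending): 17, 24, 24, 24, 25, 36, 36, 36, 39, 39, 48
The 3 values of 24 occupy positions 2–4 → each gets rank 2.
The 3 values of 36 occupy positions 6–8 → each gets rank 6.
The 2 values of 39 occupy positions 9–10 → each gets rank 9.

6, 5, 9, 2, 2, 11, 1, 2, 9, 6, 6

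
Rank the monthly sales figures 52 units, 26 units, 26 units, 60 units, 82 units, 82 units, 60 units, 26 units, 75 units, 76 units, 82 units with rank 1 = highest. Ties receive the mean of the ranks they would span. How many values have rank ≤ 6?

Sorted (descending): 82, 82, 82, 76, 75, 60, 60, 52, 26, 26, 26
The 3 values of 82 occupy positions 1–3 → average rank 2.
The 2 values of 60 occupy positions 6–7 → average rank (6+7)/2 = 6.5.
The 3 values of 26 occupy positions 9–11 → average rank 10.
Ranks ≤ 6: {2, 2, 2, 4, 5} → 5 values.

5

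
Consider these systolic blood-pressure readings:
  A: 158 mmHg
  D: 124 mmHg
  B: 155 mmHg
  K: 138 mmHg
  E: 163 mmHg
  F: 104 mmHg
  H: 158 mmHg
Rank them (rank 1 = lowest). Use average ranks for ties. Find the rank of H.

5.5

Sorted (ascending): 104, 124, 138, 155, 158, 158, 163
The 2 values of 158 occupy positions 5–6 → average rank (5+6)/2 = 5.5.
H has value 158 mmHg → rank 5.5.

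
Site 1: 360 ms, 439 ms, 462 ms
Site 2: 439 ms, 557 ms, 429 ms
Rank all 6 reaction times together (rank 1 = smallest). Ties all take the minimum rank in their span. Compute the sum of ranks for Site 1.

Sorted (ascending): 360, 429, 439, 439, 462, 557
The 2 values of 439 occupy positions 3–4 → each gets rank 3.
Site 1 values → pooled ranks: 360→1, 439→3, 462→5
Rank sum = 1 + 3 + 5 = 9

9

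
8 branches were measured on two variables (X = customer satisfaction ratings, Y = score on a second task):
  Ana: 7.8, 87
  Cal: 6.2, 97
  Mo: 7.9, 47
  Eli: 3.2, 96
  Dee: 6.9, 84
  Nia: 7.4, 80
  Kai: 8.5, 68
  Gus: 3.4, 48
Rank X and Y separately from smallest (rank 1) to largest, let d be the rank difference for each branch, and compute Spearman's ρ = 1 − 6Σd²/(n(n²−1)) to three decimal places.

-0.476

Ranks of variable 1: 6, 3, 7, 1, 4, 5, 8, 2
Ranks of variable 2: 6, 8, 1, 7, 5, 4, 3, 2
d = r₁ − r₂: 0, -5, 6, -6, -1, 1, 5, 0
d²: 0, 25, 36, 36, 1, 1, 25, 0; Σd² = 124
ρ = 1 − 6·124/(8·63) = 1 − 744/504 = -0.476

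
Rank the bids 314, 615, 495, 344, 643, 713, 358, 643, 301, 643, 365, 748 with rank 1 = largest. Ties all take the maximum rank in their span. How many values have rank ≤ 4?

2

Sorted (descending): 748, 713, 643, 643, 643, 615, 495, 365, 358, 344, 314, 301
The 3 values of 643 occupy positions 3–5 → each gets rank 5.
Ranks ≤ 4: {1, 2} → 2 values.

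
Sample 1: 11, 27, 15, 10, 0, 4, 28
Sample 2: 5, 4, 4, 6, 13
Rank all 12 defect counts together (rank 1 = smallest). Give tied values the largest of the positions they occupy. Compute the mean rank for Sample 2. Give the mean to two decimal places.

Sorted (ascending): 0, 4, 4, 4, 5, 6, 10, 11, 13, 15, 27, 28
The 3 values of 4 occupy positions 2–4 → each gets rank 4.
Sample 2 values → pooled ranks: 5→5, 4→4, 4→4, 6→6, 13→9
Mean rank = (5 + 4 + 4 + 6 + 9) / 5 = 5.60

5.60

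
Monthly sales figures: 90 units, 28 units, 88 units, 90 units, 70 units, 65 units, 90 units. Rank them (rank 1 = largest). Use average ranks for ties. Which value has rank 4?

Sorted (descending): 90, 90, 90, 88, 70, 65, 28
The 3 values of 90 occupy positions 1–3 → average rank 2.
Rank 4 → value 88.

88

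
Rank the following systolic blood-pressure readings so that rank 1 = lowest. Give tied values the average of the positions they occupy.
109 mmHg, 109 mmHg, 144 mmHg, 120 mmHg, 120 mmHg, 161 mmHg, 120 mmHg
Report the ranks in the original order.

1.5, 1.5, 6, 4, 4, 7, 4

Sorted (ascending): 109, 109, 120, 120, 120, 144, 161
The 2 values of 109 occupy positions 1–2 → average rank (1+2)/2 = 1.5.
The 3 values of 120 occupy positions 3–5 → average rank 4.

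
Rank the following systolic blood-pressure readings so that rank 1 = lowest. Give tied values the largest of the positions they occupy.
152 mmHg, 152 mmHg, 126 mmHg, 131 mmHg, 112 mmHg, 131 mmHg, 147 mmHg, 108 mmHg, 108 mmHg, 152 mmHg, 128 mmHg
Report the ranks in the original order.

11, 11, 4, 7, 3, 7, 8, 2, 2, 11, 5

Sorted (ascending): 108, 108, 112, 126, 128, 131, 131, 147, 152, 152, 152
The 2 values of 108 occupy positions 1–2 → each gets rank 2.
The 2 values of 131 occupy positions 6–7 → each gets rank 7.
The 3 values of 152 occupy positions 9–11 → each gets rank 11.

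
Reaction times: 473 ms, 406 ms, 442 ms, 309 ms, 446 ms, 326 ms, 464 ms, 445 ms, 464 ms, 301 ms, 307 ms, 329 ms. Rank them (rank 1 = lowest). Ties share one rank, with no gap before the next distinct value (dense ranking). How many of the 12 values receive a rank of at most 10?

Sorted (ascending): 301, 307, 309, 326, 329, 406, 442, 445, 446, 464, 464, 473
The 2 values of 464 share dense rank 10.
Remaining distinct values take the next consecutive integers.
Ranks ≤ 10: {1, 2, 3, 4, 5, 6, 7, 8, 9, 10, 10} → 11 values.

11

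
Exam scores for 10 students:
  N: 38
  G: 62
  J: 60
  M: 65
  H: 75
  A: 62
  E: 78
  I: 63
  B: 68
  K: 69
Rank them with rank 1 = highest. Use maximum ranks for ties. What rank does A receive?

8

Sorted (descending): 78, 75, 69, 68, 65, 63, 62, 62, 60, 38
The 2 values of 62 occupy positions 7–8 → each gets rank 8.
A has value 62 → rank 8.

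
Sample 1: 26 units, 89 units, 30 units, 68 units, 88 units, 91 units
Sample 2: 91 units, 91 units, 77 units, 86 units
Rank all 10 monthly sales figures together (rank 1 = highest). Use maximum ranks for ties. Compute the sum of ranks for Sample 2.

19

Sorted (descending): 91, 91, 91, 89, 88, 86, 77, 68, 30, 26
The 3 values of 91 occupy positions 1–3 → each gets rank 3.
Sample 2 values → pooled ranks: 91→3, 91→3, 77→7, 86→6
Rank sum = 3 + 3 + 7 + 6 = 19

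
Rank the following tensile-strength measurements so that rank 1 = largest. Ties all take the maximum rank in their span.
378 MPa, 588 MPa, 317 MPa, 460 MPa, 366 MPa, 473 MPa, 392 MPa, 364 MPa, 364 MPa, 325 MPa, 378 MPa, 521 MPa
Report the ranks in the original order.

7, 1, 12, 4, 8, 3, 5, 10, 10, 11, 7, 2

Sorted (descending): 588, 521, 473, 460, 392, 378, 378, 366, 364, 364, 325, 317
The 2 values of 378 occupy positions 6–7 → each gets rank 7.
The 2 values of 364 occupy positions 9–10 → each gets rank 10.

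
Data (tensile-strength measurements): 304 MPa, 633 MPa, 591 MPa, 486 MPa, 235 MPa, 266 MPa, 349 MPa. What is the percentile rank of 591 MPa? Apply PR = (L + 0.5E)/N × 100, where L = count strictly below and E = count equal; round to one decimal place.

N = 7.
Strictly below 591: 5. Equal to 591: 1.
PR = (5 + 0.5·1)/7 × 100 = 78.6

78.6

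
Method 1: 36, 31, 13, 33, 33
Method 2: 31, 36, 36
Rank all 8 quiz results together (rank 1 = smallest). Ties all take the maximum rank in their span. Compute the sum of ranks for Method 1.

22

Sorted (ascending): 13, 31, 31, 33, 33, 36, 36, 36
The 2 values of 31 occupy positions 2–3 → each gets rank 3.
The 2 values of 33 occupy positions 4–5 → each gets rank 5.
The 3 values of 36 occupy positions 6–8 → each gets rank 8.
Method 1 values → pooled ranks: 36→8, 31→3, 13→1, 33→5, 33→5
Rank sum = 8 + 3 + 1 + 5 + 5 = 22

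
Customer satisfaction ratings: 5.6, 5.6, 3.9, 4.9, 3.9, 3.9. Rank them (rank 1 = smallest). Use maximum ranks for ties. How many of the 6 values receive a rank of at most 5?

4

Sorted (ascending): 3.9, 3.9, 3.9, 4.9, 5.6, 5.6
The 3 values of 3.9 occupy positions 1–3 → each gets rank 3.
The 2 values of 5.6 occupy positions 5–6 → each gets rank 6.
Ranks ≤ 5: {3, 3, 3, 4} → 4 values.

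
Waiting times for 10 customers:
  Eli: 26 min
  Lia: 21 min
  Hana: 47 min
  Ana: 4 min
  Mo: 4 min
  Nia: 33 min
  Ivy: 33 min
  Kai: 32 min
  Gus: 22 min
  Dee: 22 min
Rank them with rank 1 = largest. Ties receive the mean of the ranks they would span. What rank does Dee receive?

Sorted (descending): 47, 33, 33, 32, 26, 22, 22, 21, 4, 4
The 2 values of 33 occupy positions 2–3 → average rank (2+3)/2 = 2.5.
The 2 values of 22 occupy positions 6–7 → average rank (6+7)/2 = 6.5.
The 2 values of 4 occupy positions 9–10 → average rank (9+10)/2 = 9.5.
Dee has value 22 min → rank 6.5.

6.5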